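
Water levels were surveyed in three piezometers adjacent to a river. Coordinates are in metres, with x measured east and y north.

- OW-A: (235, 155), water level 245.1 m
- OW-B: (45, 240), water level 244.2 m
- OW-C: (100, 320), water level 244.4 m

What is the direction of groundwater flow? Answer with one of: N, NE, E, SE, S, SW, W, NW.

Differences from OW-A: to OW-B (Δx, Δy, Δh) = (-190, 85, -0.9); to OW-C = (-135, 165, -0.7).
Determinant of the coordinate differences = (-190)·165 − (-135)·85 = -19875.
∂h/∂x = [(-0.9)·165 − (-0.7)·85] / -19875 = +0.004478
∂h/∂y = [(-190)·(-0.7) − (-135)·(-0.9)] / -19875 = -0.0005786
Flow = −∇h = (-0.004478 east, +0.0005786 north), which points west.

W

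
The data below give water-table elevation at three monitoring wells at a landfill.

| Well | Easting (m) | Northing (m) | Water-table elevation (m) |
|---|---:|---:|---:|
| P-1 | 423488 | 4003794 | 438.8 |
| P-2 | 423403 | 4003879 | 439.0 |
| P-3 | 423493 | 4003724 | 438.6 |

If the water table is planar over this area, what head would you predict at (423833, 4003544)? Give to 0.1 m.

438.3 m

Differences from P-1: to P-2 (Δx, Δy, Δh) = (-85, 85, +0.2); to P-3 = (5, -70, -0.2).
Determinant of the coordinate differences = (-85)·(-70) − 5·85 = 5525.
∂h/∂x = [(+0.2)·(-70) − (-0.2)·85] / 5525 = +0.0005430
∂h/∂y = [(-85)·(-0.2) − 5·(+0.2)] / 5525 = +0.002896
h(423833, 4003544) = 438.8 + (+0.0005430)·(345) + (+0.002896)·(-250) = 438.8 +0.187 -0.724 = 438.263 m.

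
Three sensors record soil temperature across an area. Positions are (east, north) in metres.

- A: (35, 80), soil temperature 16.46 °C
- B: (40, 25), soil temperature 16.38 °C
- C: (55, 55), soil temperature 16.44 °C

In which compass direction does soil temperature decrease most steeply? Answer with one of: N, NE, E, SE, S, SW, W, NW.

Taking A as reference: B−A = (5, -55, -0.08); C−A = (20, -25, -0.02).
Determinant of the coordinate differences = 5·(-25) − 20·(-55) = 975.
∂T/∂x = [(-0.08)·(-25) − (-0.02)·(-55)] / 975 = +0.0009231
∂T/∂y = [5·(-0.02) − 20·(-0.08)] / 975 = +0.001538
Steepest decrease is along −∇f = (-0.0009231 E, -0.001538 N) → southwest.

SW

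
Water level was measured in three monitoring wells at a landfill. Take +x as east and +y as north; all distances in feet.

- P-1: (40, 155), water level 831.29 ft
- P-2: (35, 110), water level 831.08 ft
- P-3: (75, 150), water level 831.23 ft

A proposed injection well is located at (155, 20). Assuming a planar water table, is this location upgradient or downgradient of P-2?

downgradient

With h = a·x + b·y + c and P-1 as origin, the differences give:
  (-5)·a + (-45)·b = -0.21
  35·a + (-5)·b = -0.06
Eliminate b (×(-5) and ×(-45), subtract): 1600·a = -1.650 → a = ∂h/∂x = -0.001031
Back-substitute: b = ∂h/∂y = +0.004781.
Head at (155, 20) = 831.29 + (-0.001031)·(115) + (+0.004781)·(-135) = 830.53 ft.
That is lower than the 831.08 ft at P-2, so the point is downgradient.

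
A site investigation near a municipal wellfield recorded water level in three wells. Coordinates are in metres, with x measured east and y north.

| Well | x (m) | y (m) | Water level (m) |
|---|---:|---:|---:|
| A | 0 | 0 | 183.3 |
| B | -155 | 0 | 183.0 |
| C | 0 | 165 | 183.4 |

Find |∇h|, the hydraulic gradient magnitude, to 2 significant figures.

∂h/∂x = (183.0 − 183.3) / (-155 − 0) = +0.001935
∂h/∂y = (183.4 − 183.3) / (165 − 0) = +0.0006061
|∇h| = √(0.001935² + 0.0006061²) = 0.002028

0.0020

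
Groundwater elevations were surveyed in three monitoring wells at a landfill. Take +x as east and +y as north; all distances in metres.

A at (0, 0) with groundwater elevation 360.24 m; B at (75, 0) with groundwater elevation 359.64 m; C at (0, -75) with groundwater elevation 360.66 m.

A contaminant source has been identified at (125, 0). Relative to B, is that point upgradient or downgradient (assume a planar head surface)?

downgradient

∂h/∂x = (359.64 − 360.24) / (75 − 0) = -0.008000
∂h/∂y = (360.66 − 360.24) / (-75 − 0) = -0.005600
Head at (125, 0) = 360.24 + (-0.008000)·(125) + (-0.005600)·(0) = 359.24 m.
That is lower than the 359.64 m at B, so the point is downgradient.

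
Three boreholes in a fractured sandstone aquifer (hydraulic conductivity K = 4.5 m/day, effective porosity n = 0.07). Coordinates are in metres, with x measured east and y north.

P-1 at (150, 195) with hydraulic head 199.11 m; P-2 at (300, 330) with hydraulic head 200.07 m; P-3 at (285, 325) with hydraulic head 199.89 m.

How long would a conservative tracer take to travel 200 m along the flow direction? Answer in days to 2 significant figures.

Taking P-1 as reference: P-2−P-1 = (150, 135, +0.96); P-3−P-1 = (135, 130, +0.78).
Solve a·Δx + b·Δy = Δh: det = 150·130 − 135·135 = 1275.
∂h/∂x = [(+0.96)·130 − (+0.78)·135] / 1275 = +0.01529
∂h/∂y = [150·(+0.78) − 135·(+0.96)] / 1275 = -0.009882
|∇h| = √(0.01529² + -0.009882²) = 0.01821
Seepage velocity v = K·i/n = 4.5 × 0.01821 / 0.07 = 1.171 m/day.
t = 200 / 1.171 = 170.8 days.

170 days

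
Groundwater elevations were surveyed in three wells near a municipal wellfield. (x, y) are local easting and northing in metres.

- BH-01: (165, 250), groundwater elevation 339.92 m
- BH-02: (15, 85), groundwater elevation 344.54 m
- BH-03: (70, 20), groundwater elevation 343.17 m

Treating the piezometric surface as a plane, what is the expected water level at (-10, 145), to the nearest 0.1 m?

345.1 m

Differences from BH-01: to BH-02 (Δx, Δy, Δh) = (-150, -165, +4.62); to BH-03 = (-95, -230, +3.25).
Solve a·Δx + b·Δy = Δh: det = (-150)·(-230) − (-95)·(-165) = 18825.
∂h/∂x = [(+4.62)·(-230) − (+3.25)·(-165)] / 18825 = -0.02796
∂h/∂y = [(-150)·(+3.25) − (-95)·(+4.62)] / 18825 = -0.002582
h(-10, 145) = 339.92 + (-0.02796)·(-175) + (-0.002582)·(-105) = 339.92 +4.893 +0.271 = 345.084 m.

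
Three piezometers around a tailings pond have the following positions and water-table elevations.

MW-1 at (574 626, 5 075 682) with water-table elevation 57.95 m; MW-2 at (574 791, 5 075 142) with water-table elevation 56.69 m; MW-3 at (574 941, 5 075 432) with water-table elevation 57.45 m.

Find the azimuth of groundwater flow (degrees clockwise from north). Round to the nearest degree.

Differences from MW-1: to MW-2 (Δx, Δy, Δh) = (165, -540, -1.26); to MW-3 = (315, -250, -0.50).
Determinant of the coordinate differences = 165·(-250) − 315·(-540) = 128850.
∂h/∂x = [(-1.26)·(-250) − (-0.50)·(-540)] / 128850 = +0.0003492
∂h/∂y = [165·(-0.50) − 315·(-1.26)] / 128850 = +0.002440
Flow direction (−∇h) has components (-0.0003492 E, -0.002440 N).
Azimuth = atan2(E, N) = atan2(-0.0003492, -0.002440) = 188.1° ≈ 188°.

188°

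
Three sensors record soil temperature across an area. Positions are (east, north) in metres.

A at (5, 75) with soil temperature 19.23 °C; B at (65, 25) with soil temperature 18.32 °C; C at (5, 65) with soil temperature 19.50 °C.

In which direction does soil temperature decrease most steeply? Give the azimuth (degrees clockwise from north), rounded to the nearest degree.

054°

Taking A as reference: B−A = (60, -50, -0.91); C−A = (0, -10, +0.27).
Determinant of the coordinate differences = 60·(-10) − 0·(-50) = -600.
∂T/∂x = [(-0.91)·(-10) − (+0.27)·(-50)] / -600 = -0.03767
∂T/∂y = [60·(+0.27) − 0·(-0.91)] / -600 = -0.02700
Steepest decrease is along −∇f: components (+0.03767 E, +0.02700 N).
Azimuth = atan2(+0.03767, +0.02700) = 54.4° ≈ 054°.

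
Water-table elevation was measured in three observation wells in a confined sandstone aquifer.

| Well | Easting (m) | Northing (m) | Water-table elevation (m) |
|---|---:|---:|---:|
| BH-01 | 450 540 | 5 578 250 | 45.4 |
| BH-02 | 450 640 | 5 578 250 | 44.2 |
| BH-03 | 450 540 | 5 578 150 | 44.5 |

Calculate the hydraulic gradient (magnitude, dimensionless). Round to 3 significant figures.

∂h/∂x = (44.2 − 45.4) / (450640 − 450540) = -0.01200
∂h/∂y = (44.5 − 45.4) / (5578150 − 5578250) = +0.009000
|∇h| = √(-0.01200² + 0.009000²) = 0.015

0.0150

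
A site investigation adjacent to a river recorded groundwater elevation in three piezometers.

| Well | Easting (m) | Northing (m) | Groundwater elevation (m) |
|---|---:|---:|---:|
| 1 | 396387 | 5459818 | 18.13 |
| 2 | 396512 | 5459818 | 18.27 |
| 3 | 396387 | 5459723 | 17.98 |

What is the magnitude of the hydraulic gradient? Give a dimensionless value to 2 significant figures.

0.0019

∂h/∂x = (18.27 − 18.13) / (396512 − 396387) = +0.001120
∂h/∂y = (17.98 − 18.13) / (5459723 − 5459818) = +0.001579
|∇h| = √(0.001120² + 0.001579²) = 0.001936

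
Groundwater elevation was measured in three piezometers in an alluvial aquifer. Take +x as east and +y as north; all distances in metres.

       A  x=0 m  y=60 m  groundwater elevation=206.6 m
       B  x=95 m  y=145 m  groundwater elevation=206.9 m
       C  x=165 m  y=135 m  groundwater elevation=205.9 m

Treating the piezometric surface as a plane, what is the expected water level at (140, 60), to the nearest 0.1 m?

204.9 m

With h = a·x + b·y + c and A as origin, the differences give:
  95·a + 85·b = +0.3
  165·a + 75·b = -0.7
Eliminate b (×75 and ×85, subtract): -6900·a = 82.00 → a = ∂h/∂x = -0.01188
Back-substitute: b = ∂h/∂y = +0.01681.
h(140, 60) = 206.6 + (-0.01188)·(140) + (+0.01681)·(0) = 206.6 -1.664 +0.000 = 204.936 m.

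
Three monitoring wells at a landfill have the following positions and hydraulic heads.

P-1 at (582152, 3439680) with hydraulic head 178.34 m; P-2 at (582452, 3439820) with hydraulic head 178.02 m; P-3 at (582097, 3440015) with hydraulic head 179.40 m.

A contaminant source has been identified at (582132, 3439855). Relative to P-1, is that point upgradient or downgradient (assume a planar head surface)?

Taking P-1 as reference: P-2−P-1 = (300, 140, -0.32); P-3−P-1 = (-55, 335, +1.06).
Determinant of the coordinate differences = 300·335 − (-55)·140 = 108200.
∂h/∂x = [(-0.32)·335 − (+1.06)·140] / 108200 = -0.002362
∂h/∂y = [300·(+1.06) − (-55)·(-0.32)] / 108200 = +0.002776
Head at (582132, 3439855) = 178.34 + (-0.002362)·(-20) + (+0.002776)·(175) = 178.87 m.
That is higher than the 178.34 m at P-1, so the point is upgradient.

upgradient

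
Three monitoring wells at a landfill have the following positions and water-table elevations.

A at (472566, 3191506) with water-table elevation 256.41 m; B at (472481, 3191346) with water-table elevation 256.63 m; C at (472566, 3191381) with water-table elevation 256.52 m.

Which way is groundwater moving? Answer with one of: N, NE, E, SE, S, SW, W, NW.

Differences from A: to B (Δx, Δy, Δh) = (-85, -160, +0.22); to C = (0, -125, +0.11).
Solve a·Δx + b·Δy = Δh: det = (-85)·(-125) − 0·(-160) = 10625.
∂h/∂x = [(+0.22)·(-125) − (+0.11)·(-160)] / 10625 = -0.0009318
∂h/∂y = [(-85)·(+0.11) − 0·(+0.22)] / 10625 = -0.0008800
Flow = −∇h = (+0.0009318 east, +0.0008800 north), which points northeast.

NE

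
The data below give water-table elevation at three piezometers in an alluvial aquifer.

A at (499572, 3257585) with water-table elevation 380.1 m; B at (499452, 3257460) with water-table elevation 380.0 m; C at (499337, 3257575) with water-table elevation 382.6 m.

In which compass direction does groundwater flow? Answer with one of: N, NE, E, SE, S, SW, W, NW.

Three-point gradient (reference A): Δ to B = (-120, -125, -0.1), Δ to C = (-235, -10, +2.5).
∂h/∂x = -0.01113, ∂h/∂y = +0.01148 (det = -28175).
Flow = −∇h = (+0.01113 east, -0.01148 north), which points southeast.

SE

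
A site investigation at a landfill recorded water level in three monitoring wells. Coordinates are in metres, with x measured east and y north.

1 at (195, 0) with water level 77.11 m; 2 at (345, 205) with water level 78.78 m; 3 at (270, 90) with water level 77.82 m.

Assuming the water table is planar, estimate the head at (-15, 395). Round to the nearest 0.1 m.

Taking 1 as reference: 2−1 = (150, 205, +1.67); 3−1 = (75, 90, +0.71).
Determinant of the coordinate differences = 150·90 − 75·205 = -1875.
∂h/∂x = [(+1.67)·90 − (+0.71)·205] / -1875 = -0.002533
∂h/∂y = [150·(+0.71) − 75·(+1.67)] / -1875 = +0.01000
h(-15, 395) = 77.11 + (-0.002533)·(-210) + (+0.01000)·(395) = 77.11 +0.532 +3.950 = 81.592 m.

81.6 m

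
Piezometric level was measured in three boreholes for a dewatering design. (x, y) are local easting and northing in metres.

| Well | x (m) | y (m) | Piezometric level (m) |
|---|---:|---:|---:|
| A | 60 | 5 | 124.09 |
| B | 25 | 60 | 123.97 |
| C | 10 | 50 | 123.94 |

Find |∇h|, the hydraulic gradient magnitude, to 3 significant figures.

0.00251

Differences from A: to B (Δx, Δy, Δh) = (-35, 55, -0.12); to C = (-50, 45, -0.15).
Determinant of the coordinate differences = (-35)·45 − (-50)·55 = 1175.
∂h/∂x = [(-0.12)·45 − (-0.15)·55] / 1175 = +0.002426
∂h/∂y = [(-35)·(-0.15) − (-50)·(-0.12)] / 1175 = -0.0006383
|∇h| = √(0.002426² + -0.0006383²) = 0.002509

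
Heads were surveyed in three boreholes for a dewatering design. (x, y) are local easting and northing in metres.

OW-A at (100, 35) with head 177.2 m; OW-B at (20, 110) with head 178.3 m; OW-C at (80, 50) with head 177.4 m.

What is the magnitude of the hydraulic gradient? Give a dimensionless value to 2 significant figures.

0.021

With h = a·x + b·y + c and OW-A as origin, the differences give:
  (-80)·a + 75·b = +1.1
  (-20)·a + 15·b = +0.2
Eliminate b (×15 and ×75, subtract): 300·a = 1.50 → a = ∂h/∂x = +0.005000
Back-substitute: b = ∂h/∂y = +0.02000.
|∇h| = √(0.005000² + 0.02000²) = 0.02062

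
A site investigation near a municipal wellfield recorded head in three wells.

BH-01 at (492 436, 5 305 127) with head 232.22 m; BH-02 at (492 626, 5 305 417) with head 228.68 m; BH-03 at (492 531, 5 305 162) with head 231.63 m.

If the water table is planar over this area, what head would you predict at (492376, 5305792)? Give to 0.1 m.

Taking BH-01 as reference: BH-02−BH-01 = (190, 290, -3.54); BH-03−BH-01 = (95, 35, -0.59).
Solve a·Δx + b·Δy = Δh: det = 190·35 − 95·290 = -20900.
∂h/∂x = [(-3.54)·35 − (-0.59)·290] / -20900 = -0.002258
∂h/∂y = [190·(-0.59) − 95·(-3.54)] / -20900 = -0.01073
h(492376, 5305792) = 232.22 + (-0.002258)·(-60) + (-0.01073)·(665) = 232.22 +0.136 -7.134 = 225.222 m.

225.2 m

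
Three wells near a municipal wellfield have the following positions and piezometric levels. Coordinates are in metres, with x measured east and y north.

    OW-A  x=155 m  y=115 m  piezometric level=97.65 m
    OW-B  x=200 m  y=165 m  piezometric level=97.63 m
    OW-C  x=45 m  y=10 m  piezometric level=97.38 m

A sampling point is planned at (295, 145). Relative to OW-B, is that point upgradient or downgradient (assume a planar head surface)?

Three-point gradient (reference OW-A): Δ to OW-B = (45, 50, -0.02), Δ to OW-C = (-110, -105, -0.27).
∂h/∂x = +0.02013, ∂h/∂y = -0.01852 (det = 775).
Head at (295, 145) = 97.65 + (+0.02013)·(140) + (-0.01852)·(30) = 99.91 m.
That is higher than the 97.63 m at OW-B, so the point is upgradient.

upgradient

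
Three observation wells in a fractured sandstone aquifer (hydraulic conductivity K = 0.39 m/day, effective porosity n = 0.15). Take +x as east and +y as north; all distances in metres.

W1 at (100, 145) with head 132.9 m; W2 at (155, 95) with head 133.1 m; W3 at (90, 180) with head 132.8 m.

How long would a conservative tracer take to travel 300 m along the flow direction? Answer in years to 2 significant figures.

110 years

Taking W1 as reference: W2−W1 = (55, -50, +0.2); W3−W1 = (-10, 35, -0.1).
Determinant of the coordinate differences = 55·35 − (-10)·(-50) = 1425.
∂h/∂x = [(+0.2)·35 − (-0.1)·(-50)] / 1425 = +0.001404
∂h/∂y = [55·(-0.1) − (-10)·(+0.2)] / 1425 = -0.002456
|∇h| = √(0.001404² + -0.002456²) = 0.002829
Seepage velocity v = K·i/n = 0.39 × 0.002829 / 0.15 = 0.007355 m/day.
t = 300 / 0.007355 = 4.079e+04 days = 112 years.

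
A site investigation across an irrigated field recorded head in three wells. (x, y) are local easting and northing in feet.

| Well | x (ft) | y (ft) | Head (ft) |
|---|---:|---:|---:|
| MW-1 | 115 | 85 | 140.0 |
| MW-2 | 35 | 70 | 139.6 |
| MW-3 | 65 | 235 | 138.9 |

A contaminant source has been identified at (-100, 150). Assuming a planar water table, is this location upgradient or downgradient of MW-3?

With h = a·x + b·y + c and MW-1 as origin, the differences give:
  (-80)·a + (-15)·b = -0.4
  (-50)·a + 150·b = -1.1
Eliminate b (×150 and ×(-15), subtract): -12750·a = -76.50 → a = ∂h/∂x = +0.006000
Back-substitute: b = ∂h/∂y = -0.005333.
Head at (-100, 150) = 140.0 + (+0.006000)·(-215) + (-0.005333)·(65) = 138.36 ft.
That is lower than the 138.9 ft at MW-3, so the point is downgradient.

downgradient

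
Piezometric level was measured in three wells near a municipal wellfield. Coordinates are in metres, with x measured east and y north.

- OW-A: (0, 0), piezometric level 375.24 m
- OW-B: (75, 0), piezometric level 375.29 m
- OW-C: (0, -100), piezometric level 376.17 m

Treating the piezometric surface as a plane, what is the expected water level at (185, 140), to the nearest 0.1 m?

∂h/∂x = (375.29 − 375.24) / (75 − 0) = +0.0006667
∂h/∂y = (376.17 − 375.24) / (-100 − 0) = -0.009300
h(185, 140) = 375.24 + (+0.0006667)·(185) + (-0.009300)·(140) = 375.24 +0.123 -1.302 = 374.061 m.

374.1 m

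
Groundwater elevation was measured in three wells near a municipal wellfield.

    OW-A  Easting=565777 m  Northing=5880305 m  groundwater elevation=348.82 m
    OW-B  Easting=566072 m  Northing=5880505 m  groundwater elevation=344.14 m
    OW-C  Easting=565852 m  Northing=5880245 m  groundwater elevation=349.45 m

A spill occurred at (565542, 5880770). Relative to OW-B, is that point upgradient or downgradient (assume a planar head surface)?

With h = a·x + b·y + c and OW-A as origin, the differences give:
  295·a + 200·b = -4.68
  75·a + (-60)·b = +0.63
Eliminate b (×(-60) and ×200, subtract): -32700·a = 154.800 → a = ∂h/∂x = -0.004734
Back-substitute: b = ∂h/∂y = -0.01642.
Head at (565542, 5880770) = 348.82 + (-0.004734)·(-235) + (-0.01642)·(465) = 342.30 m.
That is lower than the 344.14 m at OW-B, so the point is downgradient.

downgradient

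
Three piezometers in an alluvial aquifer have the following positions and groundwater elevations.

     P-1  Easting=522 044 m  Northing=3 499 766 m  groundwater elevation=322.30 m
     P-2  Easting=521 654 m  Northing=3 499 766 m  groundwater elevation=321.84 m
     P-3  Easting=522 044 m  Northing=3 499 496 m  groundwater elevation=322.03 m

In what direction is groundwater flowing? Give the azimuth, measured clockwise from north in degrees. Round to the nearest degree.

230°

∂h/∂x = (321.84 − 322.30) / (521654 − 522044) = +0.001179
∂h/∂y = (322.03 − 322.30) / (3499496 − 3499766) = +0.001000
Flow direction (−∇h) has components (-0.001179 E, -0.001000 N).
Azimuth = atan2(E, N) = atan2(-0.001179, -0.001000) = 229.7° ≈ 230°.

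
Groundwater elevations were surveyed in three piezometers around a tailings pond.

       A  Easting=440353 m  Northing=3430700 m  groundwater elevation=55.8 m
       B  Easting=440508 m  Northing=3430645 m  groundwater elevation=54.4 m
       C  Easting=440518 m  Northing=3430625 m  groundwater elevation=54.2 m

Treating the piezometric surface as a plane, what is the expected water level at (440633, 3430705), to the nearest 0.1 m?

54.0 m

With h = a·x + b·y + c and A as origin, the differences give:
  155·a + (-55)·b = -1.4
  165·a + (-75)·b = -1.6
Eliminate b (×(-75) and ×(-55), subtract): -2550·a = 17.00 → a = ∂h/∂x = -0.006667
Back-substitute: b = ∂h/∂y = +0.006667.
h(440633, 3430705) = 55.8 + (-0.006667)·(280) + (+0.006667)·(5) = 55.8 -1.867 +0.033 = 53.967 m.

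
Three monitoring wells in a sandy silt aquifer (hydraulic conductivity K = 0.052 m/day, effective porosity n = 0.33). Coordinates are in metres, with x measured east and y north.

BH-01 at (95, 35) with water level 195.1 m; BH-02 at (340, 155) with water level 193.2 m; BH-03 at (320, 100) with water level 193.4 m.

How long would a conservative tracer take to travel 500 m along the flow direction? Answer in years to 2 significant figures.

1200 years

Taking BH-01 as reference: BH-02−BH-01 = (245, 120, -1.9); BH-03−BH-01 = (225, 65, -1.7).
Determinant of the coordinate differences = 245·65 − 225·120 = -11075.
∂h/∂x = [(-1.9)·65 − (-1.7)·120] / -11075 = -0.007269
∂h/∂y = [245·(-1.7) − 225·(-1.9)] / -11075 = -0.0009932
|∇h| = √(-0.007269² + -0.0009932²) = 0.007337
Seepage velocity v = K·i/n = 0.052 × 0.007337 / 0.33 = 0.001156 m/day.
t = 500 / 0.001156 = 4.325e+05 days = 1.18e+03 years.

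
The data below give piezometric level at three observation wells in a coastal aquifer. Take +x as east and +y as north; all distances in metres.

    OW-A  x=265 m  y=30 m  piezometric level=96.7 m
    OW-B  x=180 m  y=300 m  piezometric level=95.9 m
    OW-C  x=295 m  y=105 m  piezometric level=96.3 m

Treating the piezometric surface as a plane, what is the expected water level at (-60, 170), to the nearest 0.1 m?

97.2 m

Three-point gradient (reference OW-A): Δ to OW-B = (-85, 270, -0.8), Δ to OW-C = (30, 75, -0.4).
∂h/∂x = -0.003316, ∂h/∂y = -0.004007 (det = -14475).
h(-60, 170) = 96.7 + (-0.003316)·(-325) + (-0.004007)·(140) = 96.7 +1.078 -0.561 = 97.217 m.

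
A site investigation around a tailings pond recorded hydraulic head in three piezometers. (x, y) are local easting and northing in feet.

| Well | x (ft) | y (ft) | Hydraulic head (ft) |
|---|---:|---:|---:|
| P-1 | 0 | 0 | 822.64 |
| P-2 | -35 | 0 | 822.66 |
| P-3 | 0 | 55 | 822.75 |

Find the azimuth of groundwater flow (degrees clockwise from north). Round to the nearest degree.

164°

∂h/∂x = (822.66 − 822.64) / (-35 − 0) = -0.0005714
∂h/∂y = (822.75 − 822.64) / (55 − 0) = +0.002000
Flow direction (−∇h) has components (+0.0005714 E, -0.002000 N).
Azimuth = atan2(E, N) = atan2(+0.0005714, -0.002000) = 164.1° ≈ 164°.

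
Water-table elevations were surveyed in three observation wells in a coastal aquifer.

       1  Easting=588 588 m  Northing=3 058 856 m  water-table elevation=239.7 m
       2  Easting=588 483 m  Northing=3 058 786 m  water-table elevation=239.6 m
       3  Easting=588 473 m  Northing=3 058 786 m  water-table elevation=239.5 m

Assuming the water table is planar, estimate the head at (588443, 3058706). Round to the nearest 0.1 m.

With h = a·x + b·y + c and 1 as origin, the differences give:
  (-105)·a + (-70)·b = -0.1
  (-115)·a + (-70)·b = -0.2
Eliminate b (×(-70) and ×(-70), subtract): -700·a = -7.00 → a = ∂h/∂x = +0.010000
Back-substitute: b = ∂h/∂y = -0.01357.
h(588443, 3058706) = 239.7 + (+0.010000)·(-145) + (-0.01357)·(-150) = 239.7 -1.450 +2.036 = 240.286 m.

240.3 m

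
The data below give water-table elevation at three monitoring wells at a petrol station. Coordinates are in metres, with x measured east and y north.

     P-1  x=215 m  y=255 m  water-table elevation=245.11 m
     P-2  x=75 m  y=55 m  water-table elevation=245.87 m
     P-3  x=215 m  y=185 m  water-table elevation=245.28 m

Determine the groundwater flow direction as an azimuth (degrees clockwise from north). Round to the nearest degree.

039°

Differences from P-1: to P-2 (Δx, Δy, Δh) = (-140, -200, +0.76); to P-3 = (0, -70, +0.17).
Determinant of the coordinate differences = (-140)·(-70) − 0·(-200) = 9800.
∂h/∂x = [(+0.76)·(-70) − (+0.17)·(-200)] / 9800 = -0.001959
∂h/∂y = [(-140)·(+0.17) − 0·(+0.76)] / 9800 = -0.002429
Flow direction (−∇h) has components (+0.001959 E, +0.002429 N).
Azimuth = atan2(E, N) = atan2(+0.001959, +0.002429) = 38.9° ≈ 039°.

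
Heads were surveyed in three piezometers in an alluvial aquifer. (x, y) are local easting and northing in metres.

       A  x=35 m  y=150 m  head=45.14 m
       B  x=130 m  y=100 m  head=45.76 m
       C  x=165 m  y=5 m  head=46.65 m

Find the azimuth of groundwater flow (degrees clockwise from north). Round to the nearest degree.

347°

With h = a·x + b·y + c and A as origin, the differences give:
  95·a + (-50)·b = +0.62
  130·a + (-145)·b = +1.51
Eliminate b (×(-145) and ×(-50), subtract): -7275·a = -14.400 → a = ∂h/∂x = +0.001979
Back-substitute: b = ∂h/∂y = -0.008639.
Flow direction (−∇h) has components (-0.001979 E, +0.008639 N).
Azimuth = atan2(E, N) = atan2(-0.001979, +0.008639) = 347.1° ≈ 347°.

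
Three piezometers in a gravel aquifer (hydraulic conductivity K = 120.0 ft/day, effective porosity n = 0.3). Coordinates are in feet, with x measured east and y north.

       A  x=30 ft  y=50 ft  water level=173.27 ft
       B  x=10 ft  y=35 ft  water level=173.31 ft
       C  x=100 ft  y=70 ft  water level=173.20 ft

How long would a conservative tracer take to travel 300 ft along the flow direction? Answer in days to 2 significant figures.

With h = a·x + b·y + c and A as origin, the differences give:
  (-20)·a + (-15)·b = +0.04
  70·a + 20·b = -0.07
Eliminate b (×20 and ×(-15), subtract): 650·a = -0.250 → a = ∂h/∂x = -0.0003846
Back-substitute: b = ∂h/∂y = -0.002154.
|∇h| = √(-0.0003846² + -0.002154²) = 0.002188
Seepage velocity v = K·i/n = 120.0 × 0.002188 / 0.3 = 0.8752 ft/day.
t = 300 / 0.8752 = 342.8 days.

340 days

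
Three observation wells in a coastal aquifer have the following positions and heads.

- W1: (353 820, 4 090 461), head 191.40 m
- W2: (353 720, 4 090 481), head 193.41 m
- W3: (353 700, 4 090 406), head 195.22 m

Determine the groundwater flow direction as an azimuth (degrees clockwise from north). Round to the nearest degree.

053°

With h = a·x + b·y + c and W1 as origin, the differences give:
  (-100)·a + 20·b = +2.01
  (-120)·a + (-55)·b = +3.82
Eliminate b (×(-55) and ×20, subtract): 7900·a = -186.950 → a = ∂h/∂x = -0.02366
Back-substitute: b = ∂h/∂y = -0.01782.
Flow direction (−∇h) has components (+0.02366 E, +0.01782 N).
Azimuth = atan2(E, N) = atan2(+0.02366, +0.01782) = 53.0° ≈ 053°.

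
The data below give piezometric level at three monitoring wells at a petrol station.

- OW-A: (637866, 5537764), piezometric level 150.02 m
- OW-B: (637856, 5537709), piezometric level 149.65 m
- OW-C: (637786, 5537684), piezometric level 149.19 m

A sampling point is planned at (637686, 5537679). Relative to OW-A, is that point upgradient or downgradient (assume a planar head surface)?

Taking OW-A as reference: OW-B−OW-A = (-10, -55, -0.37); OW-C−OW-A = (-80, -80, -0.83).
Determinant of the coordinate differences = (-10)·(-80) − (-80)·(-55) = -3600.
∂h/∂x = [(-0.37)·(-80) − (-0.83)·(-55)] / -3600 = +0.004458
∂h/∂y = [(-10)·(-0.83) − (-80)·(-0.37)] / -3600 = +0.005917
Head at (637686, 5537679) = 150.02 + (+0.004458)·(-180) + (+0.005917)·(-85) = 148.71 m.
That is lower than the 150.02 m at OW-A, so the point is downgradient.

downgradient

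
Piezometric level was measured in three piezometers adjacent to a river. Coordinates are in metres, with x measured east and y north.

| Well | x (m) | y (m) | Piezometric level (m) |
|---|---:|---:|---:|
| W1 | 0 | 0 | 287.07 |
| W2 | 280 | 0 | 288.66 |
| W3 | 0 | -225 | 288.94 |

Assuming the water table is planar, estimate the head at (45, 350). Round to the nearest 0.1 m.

∂h/∂x = (288.66 − 287.07) / (280 − 0) = +0.005679
∂h/∂y = (288.94 − 287.07) / (-225 − 0) = -0.008311
h(45, 350) = 287.07 + (+0.005679)·(45) + (-0.008311)·(350) = 287.07 +0.256 -2.909 = 284.417 m.

284.4 m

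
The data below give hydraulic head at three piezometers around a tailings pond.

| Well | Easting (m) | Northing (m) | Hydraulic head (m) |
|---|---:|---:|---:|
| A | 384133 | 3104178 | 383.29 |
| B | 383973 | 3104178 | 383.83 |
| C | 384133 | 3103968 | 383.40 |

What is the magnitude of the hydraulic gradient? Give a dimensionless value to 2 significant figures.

0.0034

∂h/∂x = (383.83 − 383.29) / (383973 − 384133) = -0.003375
∂h/∂y = (383.40 − 383.29) / (3103968 − 3104178) = -0.0005238
|∇h| = √(-0.003375² + -0.0005238²) = 0.003415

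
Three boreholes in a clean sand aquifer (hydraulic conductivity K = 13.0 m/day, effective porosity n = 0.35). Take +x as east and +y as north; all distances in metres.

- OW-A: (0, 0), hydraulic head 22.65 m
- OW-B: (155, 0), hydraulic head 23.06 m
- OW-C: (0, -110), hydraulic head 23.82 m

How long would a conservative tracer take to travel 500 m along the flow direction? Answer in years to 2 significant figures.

3.4 years

∂h/∂x = (23.06 − 22.65) / (155 − 0) = +0.002645
∂h/∂y = (23.82 − 22.65) / (-110 − 0) = -0.01064
|∇h| = √(0.002645² + -0.01064²) = 0.01096
Seepage velocity v = K·i/n = 13.0 × 0.01096 / 0.35 = 0.4071 m/day.
t = 500 / 0.4071 = 1228 days = 3.36 years.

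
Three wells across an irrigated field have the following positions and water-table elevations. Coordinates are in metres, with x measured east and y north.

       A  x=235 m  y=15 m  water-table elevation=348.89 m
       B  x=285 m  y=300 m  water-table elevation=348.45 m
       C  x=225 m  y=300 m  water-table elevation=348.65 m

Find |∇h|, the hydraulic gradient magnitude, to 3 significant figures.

0.00347

With h = a·x + b·y + c and A as origin, the differences give:
  50·a + 285·b = -0.44
  (-10)·a + 285·b = -0.24
Eliminate b (×285 and ×285, subtract): 17100·a = -57.000 → a = ∂h/∂x = -0.003333
Back-substitute: b = ∂h/∂y = -0.0009591.
|∇h| = √(-0.003333² + -0.0009591²) = 0.003468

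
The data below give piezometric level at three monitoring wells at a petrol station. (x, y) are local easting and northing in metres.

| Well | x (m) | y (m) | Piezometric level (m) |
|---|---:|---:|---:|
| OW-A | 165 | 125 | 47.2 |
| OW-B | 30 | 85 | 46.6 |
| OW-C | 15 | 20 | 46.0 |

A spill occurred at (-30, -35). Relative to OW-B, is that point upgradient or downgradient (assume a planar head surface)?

Taking OW-A as reference: OW-B−OW-A = (-135, -40, -0.6); OW-C−OW-A = (-150, -105, -1.2).
Determinant of the coordinate differences = (-135)·(-105) − (-150)·(-40) = 8175.
∂h/∂x = [(-0.6)·(-105) − (-1.2)·(-40)] / 8175 = +0.001835
∂h/∂y = [(-135)·(-1.2) − (-150)·(-0.6)] / 8175 = +0.008807
Head at (-30, -35) = 47.2 + (+0.001835)·(-195) + (+0.008807)·(-160) = 45.43 m.
That is lower than the 46.6 m at OW-B, so the point is downgradient.

downgradient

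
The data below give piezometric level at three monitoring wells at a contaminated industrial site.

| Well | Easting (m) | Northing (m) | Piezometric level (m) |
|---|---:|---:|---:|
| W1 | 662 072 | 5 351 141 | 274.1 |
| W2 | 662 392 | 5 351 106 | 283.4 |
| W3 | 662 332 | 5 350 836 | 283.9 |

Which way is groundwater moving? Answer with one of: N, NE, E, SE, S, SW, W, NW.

W

Differences from W1: to W2 (Δx, Δy, Δh) = (320, -35, +9.3); to W3 = (260, -305, +9.8).
Determinant of the coordinate differences = 320·(-305) − 260·(-35) = -88500.
∂h/∂x = [(+9.3)·(-305) − (+9.8)·(-35)] / -88500 = +0.02818
∂h/∂y = [320·(+9.8) − 260·(+9.3)] / -88500 = -0.008113
Flow = −∇h = (-0.02818 east, +0.008113 north), which points west.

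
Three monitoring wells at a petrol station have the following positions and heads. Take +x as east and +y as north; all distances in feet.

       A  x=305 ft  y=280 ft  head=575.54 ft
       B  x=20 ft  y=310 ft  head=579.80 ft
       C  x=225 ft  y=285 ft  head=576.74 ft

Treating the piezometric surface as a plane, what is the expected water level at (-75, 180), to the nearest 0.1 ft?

581.4 ft

Differences from A: to B (Δx, Δy, Δh) = (-285, 30, +4.26); to C = (-80, 5, +1.20).
Solve a·Δx + b·Δy = Δh: det = (-285)·5 − (-80)·30 = 975.
∂h/∂x = [(+4.26)·5 − (+1.20)·30] / 975 = -0.01508
∂h/∂y = [(-285)·(+1.20) − (-80)·(+4.26)] / 975 = -0.001231
h(-75, 180) = 575.54 + (-0.01508)·(-380) + (-0.001231)·(-100) = 575.54 +5.729 +0.123 = 581.392 ft.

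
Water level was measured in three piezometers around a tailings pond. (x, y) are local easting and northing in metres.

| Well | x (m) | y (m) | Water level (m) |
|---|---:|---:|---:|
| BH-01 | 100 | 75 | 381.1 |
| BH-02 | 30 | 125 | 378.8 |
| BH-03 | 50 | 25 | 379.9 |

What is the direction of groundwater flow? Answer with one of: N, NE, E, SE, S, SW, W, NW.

Taking BH-01 as reference: BH-02−BH-01 = (-70, 50, -2.3); BH-03−BH-01 = (-50, -50, -1.2).
Determinant of the coordinate differences = (-70)·(-50) − (-50)·50 = 6000.
∂h/∂x = [(-2.3)·(-50) − (-1.2)·50] / 6000 = +0.02917
∂h/∂y = [(-70)·(-1.2) − (-50)·(-2.3)] / 6000 = -0.005167
Flow = −∇h = (-0.02917 east, +0.005167 north), which points west.

W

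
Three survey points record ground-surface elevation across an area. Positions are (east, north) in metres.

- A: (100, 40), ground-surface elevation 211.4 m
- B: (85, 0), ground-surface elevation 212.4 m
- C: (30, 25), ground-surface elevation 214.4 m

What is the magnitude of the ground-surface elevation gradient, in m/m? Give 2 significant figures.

0.042 m/m

With z = a·x + b·y + c and A as origin, the differences give:
  (-15)·a + (-40)·b = +1.0
  (-70)·a + (-15)·b = +3.0
Eliminate b (×(-15) and ×(-40), subtract): -2575·a = 105.00 → a = ∂z/∂x = -0.04078
Back-substitute: b = ∂z/∂y = -0.009709.
|∇f| = √(-0.04078² + -0.009709²) = 0.04192 m/m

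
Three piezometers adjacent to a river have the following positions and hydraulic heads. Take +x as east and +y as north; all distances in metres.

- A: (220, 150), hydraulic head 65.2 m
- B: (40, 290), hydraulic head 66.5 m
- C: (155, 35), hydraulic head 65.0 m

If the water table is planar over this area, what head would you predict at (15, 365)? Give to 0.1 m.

66.9 m

With h = a·x + b·y + c and A as origin, the differences give:
  (-180)·a + 140·b = +1.3
  (-65)·a + (-115)·b = -0.2
Eliminate b (×(-115) and ×140, subtract): 29800·a = -121.50 → a = ∂h/∂x = -0.004077
Back-substitute: b = ∂h/∂y = +0.004044.
h(15, 365) = 65.2 + (-0.004077)·(-205) + (+0.004044)·(215) = 65.2 +0.836 +0.869 = 66.905 m.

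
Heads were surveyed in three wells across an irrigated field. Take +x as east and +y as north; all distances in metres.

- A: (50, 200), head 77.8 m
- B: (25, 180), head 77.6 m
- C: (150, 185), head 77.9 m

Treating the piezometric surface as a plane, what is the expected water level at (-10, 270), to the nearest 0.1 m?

Three-point gradient (reference A): Δ to B = (-25, -20, -0.2), Δ to C = (100, -15, +0.1).
∂h/∂x = +0.002105, ∂h/∂y = +0.007368 (det = 2375).
h(-10, 270) = 77.8 + (+0.002105)·(-60) + (+0.007368)·(70) = 77.8 -0.126 +0.516 = 78.189 m.

78.2 m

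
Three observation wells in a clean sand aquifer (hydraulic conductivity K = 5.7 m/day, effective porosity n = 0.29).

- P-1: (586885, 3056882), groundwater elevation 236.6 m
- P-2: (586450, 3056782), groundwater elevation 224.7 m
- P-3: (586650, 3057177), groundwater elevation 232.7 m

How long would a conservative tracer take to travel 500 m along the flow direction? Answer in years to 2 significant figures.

Taking P-1 as reference: P-2−P-1 = (-435, -100, -11.9); P-3−P-1 = (-235, 295, -3.9).
Determinant of the coordinate differences = (-435)·295 − (-235)·(-100) = -151825.
∂h/∂x = [(-11.9)·295 − (-3.9)·(-100)] / -151825 = +0.02569
∂h/∂y = [(-435)·(-3.9) − (-235)·(-11.9)] / -151825 = +0.007245
|∇h| = √(0.02569² + 0.007245²) = 0.02669
Seepage velocity v = K·i/n = 5.7 × 0.02669 / 0.29 = 0.5246 m/day.
t = 500 / 0.5246 = 953.1 days = 2.61 years.

2.6 years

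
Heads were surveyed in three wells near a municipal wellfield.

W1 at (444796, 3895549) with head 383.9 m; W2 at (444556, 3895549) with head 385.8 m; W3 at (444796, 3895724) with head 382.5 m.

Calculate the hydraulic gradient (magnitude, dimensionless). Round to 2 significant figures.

0.011

∂h/∂x = (385.8 − 383.9) / (444556 − 444796) = -0.007917
∂h/∂y = (382.5 − 383.9) / (3895724 − 3895549) = -0.008000
|∇h| = √(-0.007917² + -0.008000²) = 0.01126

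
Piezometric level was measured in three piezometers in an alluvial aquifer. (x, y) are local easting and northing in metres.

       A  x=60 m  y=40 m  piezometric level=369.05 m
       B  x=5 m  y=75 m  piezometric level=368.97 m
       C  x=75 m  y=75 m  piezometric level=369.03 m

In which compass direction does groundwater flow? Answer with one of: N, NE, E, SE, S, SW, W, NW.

NW

Taking A as reference: B−A = (-55, 35, -0.08); C−A = (15, 35, -0.02).
Solve a·Δx + b·Δy = Δh: det = (-55)·35 − 15·35 = -2450.
∂h/∂x = [(-0.08)·35 − (-0.02)·35] / -2450 = +0.0008571
∂h/∂y = [(-55)·(-0.02) − 15·(-0.08)] / -2450 = -0.0009388
Flow = −∇h = (-0.0008571 east, +0.0009388 north), which points northwest.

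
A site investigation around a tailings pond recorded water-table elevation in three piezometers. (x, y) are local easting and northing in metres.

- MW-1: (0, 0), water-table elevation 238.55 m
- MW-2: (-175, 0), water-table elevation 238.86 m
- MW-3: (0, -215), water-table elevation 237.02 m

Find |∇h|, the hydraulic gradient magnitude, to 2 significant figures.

∂h/∂x = (238.86 − 238.55) / (-175 − 0) = -0.001771
∂h/∂y = (237.02 − 238.55) / (-215 − 0) = +0.007116
|∇h| = √(-0.001771² + 0.007116²) = 0.007333

0.0073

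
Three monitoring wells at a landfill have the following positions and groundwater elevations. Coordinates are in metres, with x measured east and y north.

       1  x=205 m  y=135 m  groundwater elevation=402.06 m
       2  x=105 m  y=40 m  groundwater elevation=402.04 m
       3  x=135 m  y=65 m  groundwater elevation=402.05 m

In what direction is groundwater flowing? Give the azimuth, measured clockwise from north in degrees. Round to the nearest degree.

With h = a·x + b·y + c and 1 as origin, the differences give:
  (-100)·a + (-95)·b = -0.02
  (-70)·a + (-70)·b = -0.01
Eliminate b (×(-70) and ×(-95), subtract): 350·a = 0.450 → a = ∂h/∂x = +0.001286
Back-substitute: b = ∂h/∂y = -0.001143.
Flow direction (−∇h) has components (-0.001286 E, +0.001143 N).
Azimuth = atan2(E, N) = atan2(-0.001286, +0.001143) = 311.6° ≈ 312°.

312°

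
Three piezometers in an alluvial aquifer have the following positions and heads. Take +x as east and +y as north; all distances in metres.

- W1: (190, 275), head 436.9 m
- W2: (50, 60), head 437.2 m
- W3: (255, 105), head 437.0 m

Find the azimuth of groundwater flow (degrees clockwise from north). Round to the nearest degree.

041°

Three-point gradient (reference W1): Δ to W2 = (-140, -215, +0.3), Δ to W3 = (65, -170, +0.1).
∂h/∂x = -0.0007809, ∂h/∂y = -0.0008868 (det = 37775).
Flow direction (−∇h) has components (+0.0007809 E, +0.0008868 N).
Azimuth = atan2(E, N) = atan2(+0.0007809, +0.0008868) = 41.4° ≈ 041°.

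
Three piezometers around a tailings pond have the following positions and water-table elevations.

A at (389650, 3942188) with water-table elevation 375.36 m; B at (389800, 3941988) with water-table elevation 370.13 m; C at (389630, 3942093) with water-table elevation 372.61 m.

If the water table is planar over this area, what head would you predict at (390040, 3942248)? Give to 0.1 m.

378.2 m

Taking A as reference: B−A = (150, -200, -5.23); C−A = (-20, -95, -2.75).
Solve a·Δx + b·Δy = Δh: det = 150·(-95) − (-20)·(-200) = -18250.
∂h/∂x = [(-5.23)·(-95) − (-2.75)·(-200)] / -18250 = +0.002912
∂h/∂y = [150·(-2.75) − (-20)·(-5.23)] / -18250 = +0.02833
h(390040, 3942248) = 375.36 + (+0.002912)·(390) + (+0.02833)·(60) = 375.36 +1.136 +1.700 = 378.196 m.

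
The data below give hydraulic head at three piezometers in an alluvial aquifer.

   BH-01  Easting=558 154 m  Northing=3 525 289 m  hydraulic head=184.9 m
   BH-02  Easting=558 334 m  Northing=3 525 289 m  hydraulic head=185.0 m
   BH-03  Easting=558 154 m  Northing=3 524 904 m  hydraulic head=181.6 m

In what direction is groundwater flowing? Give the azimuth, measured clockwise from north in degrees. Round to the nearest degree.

∂h/∂x = (185.0 − 184.9) / (558334 − 558154) = +0.0005556
∂h/∂y = (181.6 − 184.9) / (3524904 − 3525289) = +0.008571
Flow direction (−∇h) has components (-0.0005556 E, -0.008571 N).
Azimuth = atan2(E, N) = atan2(-0.0005556, -0.008571) = 183.7° ≈ 184°.

184°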